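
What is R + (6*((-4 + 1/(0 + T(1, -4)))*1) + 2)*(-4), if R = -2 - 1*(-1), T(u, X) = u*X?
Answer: 93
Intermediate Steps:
T(u, X) = X*u
R = -1 (R = -2 + 1 = -1)
R + (6*((-4 + 1/(0 + T(1, -4)))*1) + 2)*(-4) = -1 + (6*((-4 + 1/(0 - 4*1))*1) + 2)*(-4) = -1 + (6*((-4 + 1/(0 - 4))*1) + 2)*(-4) = -1 + (6*((-4 + 1/(-4))*1) + 2)*(-4) = -1 + (6*((-4 - 1/4)*1) + 2)*(-4) = -1 + (6*(-17/4*1) + 2)*(-4) = -1 + (6*(-17/4) + 2)*(-4) = -1 + (-51/2 + 2)*(-4) = -1 - 47/2*(-4) = -1 + 94 = 93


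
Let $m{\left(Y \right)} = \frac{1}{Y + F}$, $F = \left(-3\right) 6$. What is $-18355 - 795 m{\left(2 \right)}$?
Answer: $- \frac{292885}{16} \approx -18305.0$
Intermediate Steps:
$F = -18$
$m{\left(Y \right)} = \frac{1}{-18 + Y}$ ($m{\left(Y \right)} = \frac{1}{Y - 18} = \frac{1}{-18 + Y}$)
$-18355 - 795 m{\left(2 \right)} = -18355 - \frac{795}{-18 + 2} = -18355 - \frac{795}{-16} = -18355 - - \frac{795}{16} = -18355 + \frac{795}{16} = - \frac{292885}{16}$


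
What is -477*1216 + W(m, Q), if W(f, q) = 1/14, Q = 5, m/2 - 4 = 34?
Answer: -8120447/14 ≈ -5.8003e+5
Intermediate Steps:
m = 76 (m = 8 + 2*34 = 8 + 68 = 76)
W(f, q) = 1/14
-477*1216 + W(m, Q) = -477*1216 + 1/14 = -580032 + 1/14 = -8120447/14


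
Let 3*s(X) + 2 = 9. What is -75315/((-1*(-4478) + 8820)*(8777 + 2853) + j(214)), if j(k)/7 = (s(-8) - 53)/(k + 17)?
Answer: -7456185/15310918108 ≈ -0.00048698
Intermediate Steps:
s(X) = 7/3 (s(X) = -2/3 + (1/3)*9 = -2/3 + 3 = 7/3)
j(k) = -1064/(3*(17 + k)) (j(k) = 7*((7/3 - 53)/(k + 17)) = 7*(-152/(3*(17 + k))) = -1064/(3*(17 + k)))
-75315/((-1*(-4478) + 8820)*(8777 + 2853) + j(214)) = -75315/((-1*(-4478) + 8820)*(8777 + 2853) - 1064/(51 + 3*214)) = -75315/((4478 + 8820)*11630 - 1064/(51 + 642)) = -75315/(13298*11630 - 1064/693) = -75315/(154655740 - 1064*1/693) = -75315/(154655740 - 152/99) = -75315/15310918108/99 = -75315*99/15310918108 = -7456185/15310918108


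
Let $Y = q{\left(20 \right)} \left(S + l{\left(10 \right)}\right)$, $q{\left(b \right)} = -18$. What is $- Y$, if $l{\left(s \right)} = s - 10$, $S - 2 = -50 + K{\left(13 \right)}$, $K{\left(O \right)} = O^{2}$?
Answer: $2178$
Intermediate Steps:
$S = 121$ ($S = 2 - \left(50 - 13^{2}\right) = 2 + \left(-50 + 169\right) = 2 + 119 = 121$)
$l{\left(s \right)} = -10 + s$
$Y = -2178$ ($Y = - 18 \left(121 + \left(-10 + 10\right)\right) = - 18 \left(121 + 0\right) = \left(-18\right) 121 = -2178$)
$- Y = \left(-1\right) \left(-2178\right) = 2178$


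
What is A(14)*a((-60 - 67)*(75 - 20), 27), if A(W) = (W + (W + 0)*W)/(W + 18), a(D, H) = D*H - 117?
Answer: -2476845/2 ≈ -1.2384e+6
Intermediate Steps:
a(D, H) = -117 + D*H
A(W) = (W + W²)/(18 + W) (A(W) = (W + W*W)/(18 + W) = (W + W²)/(18 + W))
A(14)*a((-60 - 67)*(75 - 20), 27) = (14*(1 + 14)/(18 + 14))*(-117 + ((-60 - 67)*(75 - 20))*27) = (14*15/32)*(-117 - 127*55*27) = (14*(1/32)*15)*(-117 - 6985*27) = 105*(-117 - 188595)/16 = (105/16)*(-188712) = -2476845/2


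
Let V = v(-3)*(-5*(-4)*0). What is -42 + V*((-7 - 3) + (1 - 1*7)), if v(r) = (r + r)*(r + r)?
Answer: -42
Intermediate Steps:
v(r) = 4*r² (v(r) = (2*r)*(2*r) = 4*r²)
V = 0 (V = (4*(-3)²)*(-5*(-4)*0) = (4*9)*(20*0) = 36*0 = 0)
-42 + V*((-7 - 3) + (1 - 1*7)) = -42 + 0*((-7 - 3) + (1 - 1*7)) = -42 + 0*(-10 + (1 - 7)) = -42 + 0*(-10 - 6) = -42 + 0*(-16) = -42 + 0 = -42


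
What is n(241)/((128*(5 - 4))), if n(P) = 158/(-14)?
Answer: -79/896 ≈ -0.088170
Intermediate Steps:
n(P) = -79/7 (n(P) = 158*(-1/14) = -79/7)
n(241)/((128*(5 - 4))) = -79*1/(128*(5 - 4))/7 = -79/(7*(128*1)) = -79/7/128 = -79/7*1/128 = -79/896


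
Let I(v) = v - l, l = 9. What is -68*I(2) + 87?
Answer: 563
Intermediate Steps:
I(v) = -9 + v (I(v) = v - 1*9 = v - 9 = -9 + v)
-68*I(2) + 87 = -68*(-9 + 2) + 87 = -68*(-7) + 87 = 476 + 87 = 563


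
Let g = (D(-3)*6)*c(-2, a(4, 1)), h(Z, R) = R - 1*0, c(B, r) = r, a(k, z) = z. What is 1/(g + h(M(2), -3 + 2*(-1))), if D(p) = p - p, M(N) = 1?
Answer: -⅕ ≈ -0.20000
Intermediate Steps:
D(p) = 0
h(Z, R) = R (h(Z, R) = R + 0 = R)
g = 0 (g = (0*6)*1 = 0*1 = 0)
1/(g + h(M(2), -3 + 2*(-1))) = 1/(0 + (-3 + 2*(-1))) = 1/(0 + (-3 - 2)) = 1/(0 - 5) = 1/(-5) = -⅕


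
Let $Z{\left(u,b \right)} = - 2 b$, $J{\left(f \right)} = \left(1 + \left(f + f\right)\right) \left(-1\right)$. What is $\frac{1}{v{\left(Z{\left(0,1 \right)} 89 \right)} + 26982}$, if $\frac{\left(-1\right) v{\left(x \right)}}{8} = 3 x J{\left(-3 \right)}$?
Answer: $\frac{1}{48342} \approx 2.0686 \cdot 10^{-5}$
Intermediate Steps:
$J{\left(f \right)} = -1 - 2 f$ ($J{\left(f \right)} = \left(1 + 2 f\right) \left(-1\right) = -1 - 2 f$)
$v{\left(x \right)} = - 120 x$ ($v{\left(x \right)} = - 8 \cdot 3 x \left(-1 - -6\right) = - 8 \cdot 3 x \left(-1 + 6\right) = - 8 \cdot 3 x 5 = - 8 \cdot 15 x = - 120 x$)
$\frac{1}{v{\left(Z{\left(0,1 \right)} 89 \right)} + 26982} = \frac{1}{- 120 \left(-2\right) 1 \cdot 89 + 26982} = \frac{1}{- 120 \left(\left(-2\right) 89\right) + 26982} = \frac{1}{\left(-120\right) \left(-178\right) + 26982} = \frac{1}{21360 + 26982} = \frac{1}{48342}$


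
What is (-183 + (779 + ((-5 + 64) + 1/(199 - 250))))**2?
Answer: 1115827216/2601 ≈ 4.2900e+5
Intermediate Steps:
(-183 + (779 + ((-5 + 64) + 1/(199 - 250))))**2 = (-183 + (779 + (59 + 1/(-51))))**2 = (-183 + (779 + (59 - 1/51)))**2 = (-183 + (779 + 3008/51))**2 = (-183 + 42737/51)**2 = (33404/51)**2 = 1115827216/2601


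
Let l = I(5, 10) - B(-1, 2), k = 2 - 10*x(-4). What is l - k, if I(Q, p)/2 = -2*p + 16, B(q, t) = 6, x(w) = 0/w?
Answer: -16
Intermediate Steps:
x(w) = 0
I(Q, p) = 32 - 4*p (I(Q, p) = 2*(-2*p + 16) = 2*(16 - 2*p) = 32 - 4*p)
k = 2 (k = 2 - 10*0 = 2 + 0 = 2)
l = -14 (l = (32 - 4*10) - 1*6 = (32 - 40) - 6 = -8 - 6 = -14)
l - k = -14 - 1*2 = -14 - 2 = -16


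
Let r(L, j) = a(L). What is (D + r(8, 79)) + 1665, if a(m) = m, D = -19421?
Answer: -17748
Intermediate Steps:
r(L, j) = L
(D + r(8, 79)) + 1665 = (-19421 + 8) + 1665 = -19413 + 1665 = -17748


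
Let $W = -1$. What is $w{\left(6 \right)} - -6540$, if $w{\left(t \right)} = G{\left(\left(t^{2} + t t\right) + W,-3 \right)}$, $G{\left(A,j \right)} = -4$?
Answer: $6536$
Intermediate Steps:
$w{\left(t \right)} = -4$
$w{\left(6 \right)} - -6540 = -4 - -6540 = -4 + 6540 = 6536$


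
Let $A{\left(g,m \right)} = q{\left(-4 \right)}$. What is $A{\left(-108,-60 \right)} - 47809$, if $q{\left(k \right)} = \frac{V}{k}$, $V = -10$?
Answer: $- \frac{95613}{2} \approx -47807.0$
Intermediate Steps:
$q{\left(k \right)} = - \frac{10}{k}$
$A{\left(g,m \right)} = \frac{5}{2}$ ($A{\left(g,m \right)} = - \frac{10}{-4} = \left(-10\right) \left(- \frac{1}{4}\right) = \frac{5}{2}$)
$A{\left(-108,-60 \right)} - 47809 = \frac{5}{2} - 47809 = - \frac{95613}{2}$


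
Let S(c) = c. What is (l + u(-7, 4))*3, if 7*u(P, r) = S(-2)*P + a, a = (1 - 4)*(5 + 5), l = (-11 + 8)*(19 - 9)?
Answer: -678/7 ≈ -96.857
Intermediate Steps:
l = -30 (l = -3*10 = -30)
a = -30 (a = -3*10 = -30)
u(P, r) = -30/7 - 2*P/7 (u(P, r) = (-2*P - 30)/7 = (-30 - 2*P)/7 = -30/7 - 2*P/7)
(l + u(-7, 4))*3 = (-30 + (-30/7 - 2/7*(-7)))*3 = (-30 + (-30/7 + 2))*3 = (-30 - 16/7)*3 = -226/7*3 = -678/7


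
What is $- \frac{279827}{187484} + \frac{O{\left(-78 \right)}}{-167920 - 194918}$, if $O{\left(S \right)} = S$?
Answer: $- \frac{16919540879}{11337719932} \approx -1.4923$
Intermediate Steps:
$- \frac{279827}{187484} + \frac{O{\left(-78 \right)}}{-167920 - 194918} = - \frac{279827}{187484} - \frac{78}{-167920 - 194918} = \left(-279827\right) \frac{1}{187484} - \frac{78}{-167920 - 194918} = - \frac{279827}{187484} - \frac{78}{-362838} = - \frac{279827}{187484} - - \frac{13}{60473} = - \frac{279827}{187484} + \frac{13}{60473} = - \frac{16919540879}{11337719932}$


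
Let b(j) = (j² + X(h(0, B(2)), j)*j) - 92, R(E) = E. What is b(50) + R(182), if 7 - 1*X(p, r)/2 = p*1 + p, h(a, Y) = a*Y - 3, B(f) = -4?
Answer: 3890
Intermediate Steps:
h(a, Y) = -3 + Y*a (h(a, Y) = Y*a - 3 = -3 + Y*a)
X(p, r) = 14 - 4*p (X(p, r) = 14 - 2*(p*1 + p) = 14 - 2*(p + p) = 14 - 4*p)
b(j) = -92 + j² + 26*j (b(j) = (j² + (14 - 4*(-3 - 4*0))*j) - 92 = (j² + (14 - 4*(-3 + 0))*j) - 92 = (j² + (14 - 4*(-3))*j) - 92 = (j² + (14 + 12)*j) - 92 = (j² + 26*j) - 92 = -92 + j² + 26*j)
b(50) + R(182) = (-92 + 50² + 26*50) + 182 = (-92 + 2500 + 1300) + 182 = 3708 + 182 = 3890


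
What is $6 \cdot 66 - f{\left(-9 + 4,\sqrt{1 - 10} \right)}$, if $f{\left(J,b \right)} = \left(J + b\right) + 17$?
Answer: $384 - 3 i \approx 384.0 - 3.0 i$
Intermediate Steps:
$f{\left(J,b \right)} = 17 + J + b$
$6 \cdot 66 - f{\left(-9 + 4,\sqrt{1 - 10} \right)} = 6 \cdot 66 - \left(17 + \left(-9 + 4\right) + \sqrt{1 - 10}\right) = 396 - \left(17 - 5 + \sqrt{-9}\right) = 396 - \left(17 - 5 + 3 i\right) = 396 - \left(12 + 3 i\right) = 384 - 3 i$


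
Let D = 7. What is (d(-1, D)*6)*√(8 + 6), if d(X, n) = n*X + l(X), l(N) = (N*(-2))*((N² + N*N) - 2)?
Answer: -42*√14 ≈ -157.15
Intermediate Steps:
l(N) = -2*N*(-2 + 2*N²) (l(N) = (-2*N)*((N² + N²) - 2) = (-2*N)*(2*N² - 2) = (-2*N)*(-2 + 2*N²) = -2*N*(-2 + 2*N²))
d(X, n) = X*n + 4*X*(1 - X²) (d(X, n) = n*X + 4*X*(1 - X²) = X*n + 4*X*(1 - X²))
(d(-1, D)*6)*√(8 + 6) = (-(4 + 7 - 4*(-1)²)*6)*√(8 + 6) = (-(4 + 7 - 4*1)*6)*√14 = (-(4 + 7 - 4)*6)*√14 = (-1*7*6)*√14 = (-7*6)*√14 = -42*√14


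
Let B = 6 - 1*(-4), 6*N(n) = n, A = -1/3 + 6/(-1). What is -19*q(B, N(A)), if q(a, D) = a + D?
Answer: -3059/18 ≈ -169.94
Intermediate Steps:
A = -19/3 (A = -1*⅓ + 6*(-1) = -⅓ - 6 = -19/3 ≈ -6.3333)
N(n) = n/6
B = 10 (B = 6 + 4 = 10)
q(a, D) = D + a
-19*q(B, N(A)) = -19*((⅙)*(-19/3) + 10) = -19*(-19/18 + 10) = -19*161/18 = -3059/18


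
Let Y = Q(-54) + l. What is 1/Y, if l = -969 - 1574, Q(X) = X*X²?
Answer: -1/160007 ≈ -6.2497e-6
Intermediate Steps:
Q(X) = X³
l = -2543
Y = -160007 (Y = (-54)³ - 2543 = -157464 - 2543 = -160007)
1/Y = 1/(-160007) = -1/160007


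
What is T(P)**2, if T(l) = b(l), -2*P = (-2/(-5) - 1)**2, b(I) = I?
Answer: 81/2500 ≈ 0.032400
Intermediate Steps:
P = -9/50 (P = -(-2/(-5) - 1)**2/2 = -(-2*(-1/5) - 1)**2/2 = -(2/5 - 1)**2/2 = -(-3/5)**2/2 = -1/2*9/25 = -9/50 ≈ -0.18000)
T(l) = l
T(P)**2 = (-9/50)**2 = 81/2500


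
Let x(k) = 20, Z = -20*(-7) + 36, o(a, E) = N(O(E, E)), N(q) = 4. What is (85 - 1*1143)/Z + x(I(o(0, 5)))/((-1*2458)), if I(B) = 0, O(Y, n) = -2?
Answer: -651021/108152 ≈ -6.0195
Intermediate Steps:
o(a, E) = 4
Z = 176 (Z = 140 + 36 = 176)
(85 - 1*1143)/Z + x(I(o(0, 5)))/((-1*2458)) = (85 - 1*1143)/176 + 20/((-1*2458)) = (85 - 1143)*(1/176) + 20/(-2458) = -1058*1/176 + 20*(-1/2458) = -529/88 - 10/1229 = -651021/108152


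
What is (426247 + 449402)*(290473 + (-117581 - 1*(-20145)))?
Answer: 169032656013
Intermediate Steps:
(426247 + 449402)*(290473 + (-117581 - 1*(-20145))) = 875649*(290473 + (-117581 + 20145)) = 875649*(290473 - 97436) = 875649*193037 = 169032656013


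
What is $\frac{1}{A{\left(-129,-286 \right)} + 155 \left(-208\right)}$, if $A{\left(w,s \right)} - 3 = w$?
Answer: $- \frac{1}{32366} \approx -3.0897 \cdot 10^{-5}$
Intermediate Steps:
$A{\left(w,s \right)} = 3 + w$
$\frac{1}{A{\left(-129,-286 \right)} + 155 \left(-208\right)} = \frac{1}{\left(3 - 129\right) + 155 \left(-208\right)} = \frac{1}{-126 - 32240} = \frac{1}{-32366} = - \frac{1}{32366}$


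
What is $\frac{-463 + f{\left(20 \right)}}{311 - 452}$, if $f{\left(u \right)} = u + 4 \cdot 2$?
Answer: $\frac{145}{47} \approx 3.0851$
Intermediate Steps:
$f{\left(u \right)} = 8 + u$ ($f{\left(u \right)} = u + 8 = 8 + u$)
$\frac{-463 + f{\left(20 \right)}}{311 - 452} = \frac{-463 + \left(8 + 20\right)}{311 - 452} = \frac{-463 + 28}{-141} = \left(-435\right) \left(- \frac{1}{141}\right) = \frac{145}{47}$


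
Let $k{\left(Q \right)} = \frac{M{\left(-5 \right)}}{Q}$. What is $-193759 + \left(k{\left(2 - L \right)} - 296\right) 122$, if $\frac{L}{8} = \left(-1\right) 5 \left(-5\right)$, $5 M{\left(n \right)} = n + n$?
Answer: $- \frac{22757107}{99} \approx -2.2987 \cdot 10^{5}$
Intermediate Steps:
$M{\left(n \right)} = \frac{2 n}{5}$ ($M{\left(n \right)} = \frac{n + n}{5} = \frac{2 n}{5}$)
$L = 200$ ($L = 8 \left(-1\right) 5 \left(-5\right) = 8 \left(\left(-5\right) \left(-5\right)\right) = 8 \cdot 25 = 200$)
$k{\left(Q \right)} = - \frac{2}{Q}$ ($k{\left(Q \right)} = \frac{\frac{2}{5} \left(-5\right)}{Q} = - \frac{2}{Q}$)
$-193759 + \left(k{\left(2 - L \right)} - 296\right) 122 = -193759 + \left(- \frac{2}{2 - 200} - 296\right) 122 = -193759 + \left(- \frac{2}{-198} - 296\right) 122 = -193759 + \left(\left(-2\right) \left(- \frac{1}{198}\right) - 296\right) 122 = -193759 + \left(\frac{1}{99} - 296\right) 122 = -193759 - \frac{3574966}{99} = - \frac{22757107}{99}$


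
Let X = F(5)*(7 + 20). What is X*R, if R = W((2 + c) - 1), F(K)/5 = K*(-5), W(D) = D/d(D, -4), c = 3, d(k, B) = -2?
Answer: 6750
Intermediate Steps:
W(D) = -D/2 (W(D) = D/(-2) = D*(-½) = -D/2)
F(K) = -25*K (F(K) = 5*(K*(-5)) = 5*(-5*K) = -25*K)
X = -3375 (X = (-25*5)*(7 + 20) = -125*27 = -3375)
R = -2 (R = -((2 + 3) - 1)/2 = -(5 - 1)/2 = -½*4 = -2)
X*R = -3375*(-2) = 6750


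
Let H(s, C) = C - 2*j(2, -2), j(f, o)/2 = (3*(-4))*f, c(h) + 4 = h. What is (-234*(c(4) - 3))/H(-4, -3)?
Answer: 234/31 ≈ 7.5484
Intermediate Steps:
c(h) = -4 + h
j(f, o) = -24*f (j(f, o) = 2*((3*(-4))*f) = 2*(-12*f) = -24*f)
H(s, C) = 96 + C (H(s, C) = C - (-48)*2 = C - 2*(-48) = C + 96 = 96 + C)
(-234*(c(4) - 3))/H(-4, -3) = (-234*((-4 + 4) - 3))/(96 - 3) = -234*(0 - 3)/93 = -234*(-3)*(1/93) = -39*(-18)*(1/93) = 702*(1/93) = 234/31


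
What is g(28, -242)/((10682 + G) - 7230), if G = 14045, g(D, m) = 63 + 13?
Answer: 76/17497 ≈ 0.0043436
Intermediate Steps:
g(D, m) = 76
g(28, -242)/((10682 + G) - 7230) = 76/((10682 + 14045) - 7230) = 76/(24727 - 7230) = 76/17497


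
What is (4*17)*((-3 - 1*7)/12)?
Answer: -170/3 ≈ -56.667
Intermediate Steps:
(4*17)*((-3 - 1*7)/12) = 68*((-3 - 7)*(1/12)) = 68*(-10*1/12) = 68*(-⅚) = -170/3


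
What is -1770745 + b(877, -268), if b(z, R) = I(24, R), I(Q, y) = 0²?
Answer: -1770745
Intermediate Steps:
I(Q, y) = 0
b(z, R) = 0
-1770745 + b(877, -268) = -1770745 + 0 = -1770745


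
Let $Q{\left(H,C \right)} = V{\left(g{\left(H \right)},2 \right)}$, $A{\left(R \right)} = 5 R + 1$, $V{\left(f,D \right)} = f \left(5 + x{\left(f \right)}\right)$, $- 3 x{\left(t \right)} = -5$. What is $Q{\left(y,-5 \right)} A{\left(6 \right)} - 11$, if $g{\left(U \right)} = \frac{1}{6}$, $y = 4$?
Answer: $\frac{211}{9} \approx 23.444$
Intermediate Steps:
$x{\left(t \right)} = \frac{5}{3}$ ($x{\left(t \right)} = \left(- \frac{1}{3}\right) \left(-5\right) = \frac{5}{3}$)
$g{\left(U \right)} = \frac{1}{6}$
$V{\left(f,D \right)} = \frac{20 f}{3}$ ($V{\left(f,D \right)} = f \left(5 + \frac{5}{3}\right) = f \frac{20}{3} = \frac{20 f}{3}$)
$A{\left(R \right)} = 1 + 5 R$
$Q{\left(H,C \right)} = \frac{10}{9}$ ($Q{\left(H,C \right)} = \frac{20}{3} \cdot \frac{1}{6} = \frac{10}{9}$)
$Q{\left(y,-5 \right)} A{\left(6 \right)} - 11 = \frac{10 \left(1 + 5 \cdot 6\right)}{9} - 11 = \frac{10 \left(1 + 30\right)}{9} + \left(-11 + 0\right) = \frac{10}{9} \cdot 31 - 11 = \frac{310}{9} - 11 = \frac{211}{9}$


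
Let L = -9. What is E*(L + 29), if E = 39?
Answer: 780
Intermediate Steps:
E*(L + 29) = 39*(-9 + 29) = 39*20 = 780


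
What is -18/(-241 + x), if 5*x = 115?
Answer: 9/109 ≈ 0.082569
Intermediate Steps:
x = 23 (x = (⅕)*115 = 23)
-18/(-241 + x) = -18/(-241 + 23) = -18/(-218) = -1/218*(-18) = 9/109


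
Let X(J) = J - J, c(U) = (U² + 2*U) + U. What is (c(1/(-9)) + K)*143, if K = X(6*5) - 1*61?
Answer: -710281/81 ≈ -8768.9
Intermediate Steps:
c(U) = U² + 3*U
X(J) = 0
K = -61 (K = 0 - 1*61 = 0 - 61 = -61)
(c(1/(-9)) + K)*143 = ((3 + 1/(-9))/(-9) - 61)*143 = (-(3 - ⅑)/9 - 61)*143 = (-⅑*26/9 - 61)*143 = (-26/81 - 61)*143 = -4967/81*143 = -710281/81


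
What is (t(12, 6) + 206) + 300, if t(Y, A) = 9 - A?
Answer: 509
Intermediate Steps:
(t(12, 6) + 206) + 300 = ((9 - 1*6) + 206) + 300 = ((9 - 6) + 206) + 300 = (3 + 206) + 300 = 209 + 300 = 509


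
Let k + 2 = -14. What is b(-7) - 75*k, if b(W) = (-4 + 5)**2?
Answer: 1201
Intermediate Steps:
b(W) = 1 (b(W) = 1**2 = 1)
k = -16 (k = -2 - 14 = -16)
b(-7) - 75*k = 1 - 75*(-16) = 1 + 1200 = 1201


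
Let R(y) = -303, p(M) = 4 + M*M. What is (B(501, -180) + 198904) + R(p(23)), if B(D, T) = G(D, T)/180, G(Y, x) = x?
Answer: 198600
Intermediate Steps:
p(M) = 4 + M**2
B(D, T) = T/180
(B(501, -180) + 198904) + R(p(23)) = ((1/180)*(-180) + 198904) - 303 = (-1 + 198904) - 303 = 198903 - 303 = 198600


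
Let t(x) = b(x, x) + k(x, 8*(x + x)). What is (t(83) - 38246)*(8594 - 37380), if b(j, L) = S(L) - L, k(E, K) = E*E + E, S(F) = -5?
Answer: 902786532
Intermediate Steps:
k(E, K) = E + E² (k(E, K) = E² + E = E + E²)
b(j, L) = -5 - L
t(x) = -5 - x + x*(1 + x) (t(x) = (-5 - x) + x*(1 + x) = -5 - x + x*(1 + x))
(t(83) - 38246)*(8594 - 37380) = ((-5 + 83²) - 38246)*(8594 - 37380) = ((-5 + 6889) - 38246)*(-28786) = (6884 - 38246)*(-28786) = -31362*(-28786) = 902786532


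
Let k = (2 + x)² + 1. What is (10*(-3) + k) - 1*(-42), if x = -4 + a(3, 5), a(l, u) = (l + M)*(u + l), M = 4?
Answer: 2929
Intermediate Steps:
a(l, u) = (4 + l)*(l + u) (a(l, u) = (l + 4)*(u + l) = (4 + l)*(l + u))
x = 52 (x = -4 + (3² + 4*3 + 4*5 + 3*5) = -4 + (9 + 12 + 20 + 15) = -4 + 56 = 52)
k = 2917 (k = (2 + 52)² + 1 = 54² + 1 = 2916 + 1 = 2917)
(10*(-3) + k) - 1*(-42) = (10*(-3) + 2917) - 1*(-42) = (-30 + 2917) + 42 = 2887 + 42 = 2929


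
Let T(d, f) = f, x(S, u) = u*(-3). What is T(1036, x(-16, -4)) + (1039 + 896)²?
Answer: 3744237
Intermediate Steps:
x(S, u) = -3*u
T(1036, x(-16, -4)) + (1039 + 896)² = -3*(-4) + (1039 + 896)² = 12 + 1935² = 12 + 3744225 = 3744237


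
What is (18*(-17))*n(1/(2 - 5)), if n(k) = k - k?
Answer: 0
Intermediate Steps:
n(k) = 0
(18*(-17))*n(1/(2 - 5)) = (18*(-17))*0 = -306*0 = 0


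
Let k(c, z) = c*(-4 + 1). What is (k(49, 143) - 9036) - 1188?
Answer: -10371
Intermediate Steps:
k(c, z) = -3*c (k(c, z) = c*(-3) = -3*c)
(k(49, 143) - 9036) - 1188 = (-3*49 - 9036) - 1188 = (-147 - 9036) - 1188 = -9183 - 1188 = -10371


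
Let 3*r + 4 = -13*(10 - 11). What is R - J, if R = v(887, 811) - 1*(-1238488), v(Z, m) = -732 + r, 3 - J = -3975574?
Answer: -2737818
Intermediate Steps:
J = 3975577 (J = 3 - 1*(-3975574) = 3 + 3975574 = 3975577)
r = 3 (r = -4/3 + (-13*(10 - 11))/3 = -4/3 + (-13*(-1))/3 = -4/3 + (⅓)*13 = -4/3 + 13/3 = 3)
v(Z, m) = -729 (v(Z, m) = -732 + 3 = -729)
R = 1237759 (R = -729 - 1*(-1238488) = -729 + 1238488 = 1237759)
R - J = 1237759 - 1*3975577 = 1237759 - 3975577 = -2737818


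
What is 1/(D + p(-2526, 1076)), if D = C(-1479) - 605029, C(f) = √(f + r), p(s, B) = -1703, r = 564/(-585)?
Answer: -118312740/71784125654273 - I*√56275635/71784125654273 ≈ -1.6482e-6 - 1.045e-10*I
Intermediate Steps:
r = -188/195 (r = 564*(-1/585) = -188/195 ≈ -0.96410)
C(f) = √(-188/195 + f) (C(f) = √(f - 188/195) = √(-188/195 + f))
D = -605029 + I*√56275635/195 (D = √(-36660 + 38025*(-1479))/195 - 605029 = √(-36660 - 56238975)/195 - 605029 = √(-56275635)/195 - 605029 = (I*√56275635)/195 - 605029 = I*√56275635/195 - 605029 = -605029 + I*√56275635/195 ≈ -6.0503e+5 + 38.47*I)
1/(D + p(-2526, 1076)) = 1/((-605029 + I*√56275635/195) - 1703) = 1/(-606732 + I*√56275635/195)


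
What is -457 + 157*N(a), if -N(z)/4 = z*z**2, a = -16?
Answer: 2571831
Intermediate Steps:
N(z) = -4*z**3 (N(z) = -4*z*z**2 = -4*z**3)
-457 + 157*N(a) = -457 + 157*(-4*(-16)**3) = -457 + 157*(-4*(-4096)) = -457 + 157*16384 = -457 + 2572288 = 2571831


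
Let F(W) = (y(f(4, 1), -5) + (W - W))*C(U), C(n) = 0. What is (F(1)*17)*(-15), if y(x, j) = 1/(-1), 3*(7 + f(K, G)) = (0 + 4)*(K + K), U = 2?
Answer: 0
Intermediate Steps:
f(K, G) = -7 + 8*K/3 (f(K, G) = -7 + ((0 + 4)*(K + K))/3 = -7 + (4*(2*K))/3 = -7 + (8*K)/3 = -7 + 8*K/3)
y(x, j) = -1
F(W) = 0 (F(W) = (-1 + (W - W))*0 = (-1 + 0)*0 = -1*0 = 0)
(F(1)*17)*(-15) = (0*17)*(-15) = 0*(-15) = 0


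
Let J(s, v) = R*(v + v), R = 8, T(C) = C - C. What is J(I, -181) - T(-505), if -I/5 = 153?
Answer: -2896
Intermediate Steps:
T(C) = 0
I = -765 (I = -5*153 = -765)
J(s, v) = 16*v (J(s, v) = 8*(v + v) = 8*(2*v) = 16*v)
J(I, -181) - T(-505) = 16*(-181) - 1*0 = -2896 + 0 = -2896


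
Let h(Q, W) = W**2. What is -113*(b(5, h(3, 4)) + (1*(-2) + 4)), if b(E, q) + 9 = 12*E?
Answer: -5989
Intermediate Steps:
b(E, q) = -9 + 12*E
-113*(b(5, h(3, 4)) + (1*(-2) + 4)) = -113*((-9 + 12*5) + (1*(-2) + 4)) = -113*((-9 + 60) + (-2 + 4)) = -113*(51 + 2) = -113*53 = -5989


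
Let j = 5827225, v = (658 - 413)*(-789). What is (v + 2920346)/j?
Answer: 2727041/5827225 ≈ 0.46798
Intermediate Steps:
v = -193305 (v = 245*(-789) = -193305)
(v + 2920346)/j = (-193305 + 2920346)/5827225 = 2727041*(1/5827225) = 2727041/5827225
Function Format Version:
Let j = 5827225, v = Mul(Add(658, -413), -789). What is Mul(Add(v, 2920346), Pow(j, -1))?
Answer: Rational(2727041, 5827225) ≈ 0.46798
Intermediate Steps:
v = -193305 (v = Mul(245, -789) = -193305)
Mul(Add(v, 2920346), Pow(j, -1)) = Mul(Add(-193305, 2920346), Pow(5827225, -1)) = Mul(2727041, Rational(1, 5827225)) = Rational(2727041, 5827225)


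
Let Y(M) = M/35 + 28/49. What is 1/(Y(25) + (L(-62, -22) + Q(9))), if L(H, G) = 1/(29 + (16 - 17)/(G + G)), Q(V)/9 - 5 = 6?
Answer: 8939/896762 ≈ 0.0099681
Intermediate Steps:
Q(V) = 99 (Q(V) = 45 + 9*6 = 45 + 54 = 99)
L(H, G) = 1/(29 - 1/(2*G))
Y(M) = 4/7 + M/35 (Y(M) = M*(1/35) + 28*(1/49) = M/35 + 4/7 = 4/7 + M/35)
1/(Y(25) + (L(-62, -22) + Q(9))) = 1/((4/7 + (1/35)*25) + (2*(-22)/(-1 + 58*(-22)) + 99)) = 1/((4/7 + 5/7) + (2*(-22)/(-1 - 1276) + 99)) = 1/(9/7 + (2*(-22)/(-1277) + 99)) = 1/(9/7 + (2*(-22)*(-1/1277) + 99)) = 1/(9/7 + (44/1277 + 99)) = 1/(9/7 + 126467/1277) = 1/(896762/8939) = 8939/896762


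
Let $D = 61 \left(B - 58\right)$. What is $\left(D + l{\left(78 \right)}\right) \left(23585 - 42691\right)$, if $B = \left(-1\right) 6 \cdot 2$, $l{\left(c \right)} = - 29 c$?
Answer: $124800392$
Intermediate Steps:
$B = -12$ ($B = \left(-6\right) 2 = -12$)
$D = -4270$ ($D = 61 \left(-12 - 58\right) = 61 \left(-70\right) = -4270$)
$\left(D + l{\left(78 \right)}\right) \left(23585 - 42691\right) = \left(-4270 - 2262\right) \left(23585 - 42691\right) = \left(-4270 - 2262\right) \left(-19106\right) = \left(-6532\right) \left(-19106\right) = 124800392$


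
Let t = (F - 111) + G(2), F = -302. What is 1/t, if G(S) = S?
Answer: -1/411 ≈ -0.0024331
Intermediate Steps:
t = -411 (t = (-302 - 111) + 2 = -413 + 2 = -411)
1/t = 1/(-411) = -1/411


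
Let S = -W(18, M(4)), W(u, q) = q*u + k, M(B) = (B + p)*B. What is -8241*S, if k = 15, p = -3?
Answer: 716967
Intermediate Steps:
M(B) = B*(-3 + B) (M(B) = (B - 3)*B = (-3 + B)*B = B*(-3 + B))
W(u, q) = 15 + q*u (W(u, q) = q*u + 15 = 15 + q*u)
S = -87 (S = -(15 + (4*(-3 + 4))*18) = -(15 + (4*1)*18) = -(15 + 4*18) = -(15 + 72) = -1*87 = -87)
-8241*S = -8241*(-87) = 716967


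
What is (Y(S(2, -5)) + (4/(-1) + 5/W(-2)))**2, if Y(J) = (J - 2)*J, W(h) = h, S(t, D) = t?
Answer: 169/4 ≈ 42.250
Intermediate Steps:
Y(J) = J*(-2 + J) (Y(J) = (-2 + J)*J = J*(-2 + J))
(Y(S(2, -5)) + (4/(-1) + 5/W(-2)))**2 = (2*(-2 + 2) + (4/(-1) + 5/(-2)))**2 = (2*0 + (4*(-1) + 5*(-1/2)))**2 = (0 + (-4 - 5/2))**2 = (0 - 13/2)**2 = (-13/2)**2 = 169/4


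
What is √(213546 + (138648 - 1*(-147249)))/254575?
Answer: √499443/254575 ≈ 0.0027760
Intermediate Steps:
√(213546 + (138648 - 1*(-147249)))/254575 = √(213546 + (138648 + 147249))*(1/254575) = √(213546 + 285897)*(1/254575) = √499443*(1/254575) = √499443/254575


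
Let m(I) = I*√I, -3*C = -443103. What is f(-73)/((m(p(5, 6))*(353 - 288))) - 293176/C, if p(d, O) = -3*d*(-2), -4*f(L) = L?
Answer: -293176/147701 + 73*√30/234000 ≈ -1.9832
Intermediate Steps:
C = 147701 (C = -⅓*(-443103) = 147701)
f(L) = -L/4
p(d, O) = 6*d
m(I) = I^(3/2)
f(-73)/((m(p(5, 6))*(353 - 288))) - 293176/C = (-¼*(-73))/(((6*5)^(3/2)*(353 - 288))) - 293176/147701 = 73/(4*((30^(3/2)*65))) - 293176*1/147701 = 73/(4*(((30*√30)*65))) - 293176/147701 = 73/(4*((1950*√30))) - 293176/147701 = 73*(√30/58500)/4 - 293176/147701 = 73*√30/234000 - 293176/147701 = -293176/147701 + 73*√30/234000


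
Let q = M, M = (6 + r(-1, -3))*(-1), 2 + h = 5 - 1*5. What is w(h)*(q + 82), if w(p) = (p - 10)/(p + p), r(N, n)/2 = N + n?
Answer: 252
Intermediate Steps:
h = -2 (h = -2 + (5 - 1*5) = -2 + (5 - 5) = -2 + 0 = -2)
r(N, n) = 2*N + 2*n (r(N, n) = 2*(N + n) = 2*N + 2*n)
w(p) = (-10 + p)/(2*p) (w(p) = (-10 + p)/((2*p)) = (-10 + p)*(1/(2*p)) = (-10 + p)/(2*p))
M = 2 (M = (6 + (2*(-1) + 2*(-3)))*(-1) = (6 + (-2 - 6))*(-1) = (6 - 8)*(-1) = -2*(-1) = 2)
q = 2
w(h)*(q + 82) = ((½)*(-10 - 2)/(-2))*(2 + 82) = ((½)*(-½)*(-12))*84 = 3*84 = 252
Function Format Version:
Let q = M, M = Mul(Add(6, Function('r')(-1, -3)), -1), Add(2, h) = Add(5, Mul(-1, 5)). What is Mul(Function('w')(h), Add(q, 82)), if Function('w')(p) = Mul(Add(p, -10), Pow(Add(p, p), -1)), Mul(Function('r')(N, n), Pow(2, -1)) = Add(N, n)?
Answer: 252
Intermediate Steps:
h = -2 (h = Add(-2, Add(5, Mul(-1, 5))) = Add(-2, Add(5, -5)) = Add(-2, 0) = -2)
Function('r')(N, n) = Add(Mul(2, N), Mul(2, n)) (Function('r')(N, n) = Mul(2, Add(N, n)) = Add(Mul(2, N), Mul(2, n)))
Function('w')(p) = Mul(Rational(1, 2), Pow(p, -1), Add(-10, p)) (Function('w')(p) = Mul(Add(-10, p), Pow(Mul(2, p), -1)) = Mul(Add(-10, p), Mul(Rational(1, 2), Pow(p, -1))) = Mul(Rational(1, 2), Pow(p, -1), Add(-10, p)))
M = 2 (M = Mul(Add(6, Add(Mul(2, -1), Mul(2, -3))), -1) = Mul(Add(6, Add(-2, -6)), -1) = Mul(Add(6, -8), -1) = Mul(-2, -1) = 2)
q = 2
Mul(Function('w')(h), Add(q, 82)) = Mul(Mul(Rational(1, 2), Pow(-2, -1), Add(-10, -2)), Add(2, 82)) = Mul(Mul(Rational(1, 2), Rational(-1, 2), -12), 84) = Mul(3, 84) = 252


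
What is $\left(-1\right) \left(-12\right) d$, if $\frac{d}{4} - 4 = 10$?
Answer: $672$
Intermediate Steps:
$d = 56$ ($d = 16 + 4 \cdot 10 = 16 + 40 = 56$)
$\left(-1\right) \left(-12\right) d = \left(-1\right) \left(-12\right) 56 = 12 \cdot 56 = 672$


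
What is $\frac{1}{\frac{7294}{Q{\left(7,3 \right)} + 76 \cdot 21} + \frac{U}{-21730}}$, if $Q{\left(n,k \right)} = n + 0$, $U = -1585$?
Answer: $\frac{995234}{4601125} \approx 0.2163$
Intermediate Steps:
$Q{\left(n,k \right)} = n$
$\frac{1}{\frac{7294}{Q{\left(7,3 \right)} + 76 \cdot 21} + \frac{U}{-21730}} = \frac{1}{\frac{7294}{7 + 76 \cdot 21} - \frac{1585}{-21730}} = \frac{1}{\frac{7294}{7 + 1596} - - \frac{317}{4346}} = \frac{1}{\frac{7294}{1603} + \frac{317}{4346}} = \frac{1}{7294 \cdot \frac{1}{1603} + \frac{317}{4346}} = \frac{1}{\frac{1042}{229} + \frac{317}{4346}} = \frac{1}{\frac{4601125}{995234}} = \frac{995234}{4601125}$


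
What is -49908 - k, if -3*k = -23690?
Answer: -173414/3 ≈ -57805.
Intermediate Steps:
k = 23690/3 (k = -⅓*(-23690) = 23690/3 ≈ 7896.7)
-49908 - k = -49908 - 1*23690/3 = -49908 - 23690/3 = -173414/3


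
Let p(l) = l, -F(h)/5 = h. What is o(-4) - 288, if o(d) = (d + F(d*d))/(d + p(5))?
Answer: -372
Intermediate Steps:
F(h) = -5*h
o(d) = (d - 5*d²)/(5 + d) (o(d) = (d - 5*d*d)/(d + 5) = (d - 5*d²)/(5 + d))
o(-4) - 288 = -4*(1 - 5*(-4))/(5 - 4) - 288 = -4*(1 + 20)/1 - 288 = -4*1*21 - 288 = -84 - 288 = -372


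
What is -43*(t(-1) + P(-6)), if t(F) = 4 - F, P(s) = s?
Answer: 43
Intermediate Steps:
-43*(t(-1) + P(-6)) = -43*((4 - 1*(-1)) - 6) = -43*((4 + 1) - 6) = -43*(5 - 6) = -43*(-1) = 43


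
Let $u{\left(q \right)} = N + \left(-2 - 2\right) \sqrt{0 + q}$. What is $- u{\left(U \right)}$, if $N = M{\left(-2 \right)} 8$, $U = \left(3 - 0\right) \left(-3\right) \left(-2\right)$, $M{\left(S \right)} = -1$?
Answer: $8 + 12 \sqrt{2} \approx 24.971$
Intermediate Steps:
$U = 18$ ($U = \left(3 + 0\right) \left(-3\right) \left(-2\right) = 3 \left(-3\right) \left(-2\right) = \left(-9\right) \left(-2\right) = 18$)
$N = -8$ ($N = \left(-1\right) 8 = -8$)
$u{\left(q \right)} = -8 - 4 \sqrt{q}$ ($u{\left(q \right)} = -8 + \left(-2 - 2\right) \sqrt{0 + q} = -8 - 4 \sqrt{q}$)
$- u{\left(U \right)} = - (-8 - 4 \sqrt{18}) = - (-8 - 4 \cdot 3 \sqrt{2}) = - (-8 - 12 \sqrt{2}) = 8 + 12 \sqrt{2}$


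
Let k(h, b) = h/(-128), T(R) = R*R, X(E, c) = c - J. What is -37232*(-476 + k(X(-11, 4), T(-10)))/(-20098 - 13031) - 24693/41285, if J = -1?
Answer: -1953463209037/3647282040 ≈ -535.59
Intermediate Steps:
X(E, c) = 1 + c (X(E, c) = c - 1*(-1) = c + 1 = 1 + c)
T(R) = R²
k(h, b) = -h/128 (k(h, b) = h*(-1/128) = -h/128)
-37232*(-476 + k(X(-11, 4), T(-10)))/(-20098 - 13031) - 24693/41285 = -37232*(-476 - (1 + 4)/128)/(-20098 - 13031) - 24693/41285 = -37232/((-33129/(-476 - 1/128*5))) - 24693*1/41285 = -37232/((-33129/(-476 - 5/128))) - 24693/41285 = -37232/((-33129/(-60933/128))) - 24693/41285 = -37232/((-33129*(-128/60933))) - 24693/41285 = -37232/1413504/20311 - 24693/41285 = -37232*20311/1413504 - 24693/41285 = -47263697/88344 - 24693/41285 = -1953463209037/3647282040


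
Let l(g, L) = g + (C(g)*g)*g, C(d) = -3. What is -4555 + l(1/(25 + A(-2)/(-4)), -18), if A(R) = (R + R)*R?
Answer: -2409575/529 ≈ -4555.0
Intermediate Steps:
A(R) = 2*R² (A(R) = (2*R)*R = 2*R²)
l(g, L) = g - 3*g² (l(g, L) = g + (-3*g)*g = g - 3*g²)
-4555 + l(1/(25 + A(-2)/(-4)), -18) = -4555 + (1 - 3/(25 + (2*(-2)²)/(-4)))/(25 + (2*(-2)²)/(-4)) = -4555 + (1 - 3/(25 + (2*4)*(-¼)))/(25 + (2*4)*(-¼)) = -4555 + (1 - 3/(25 + 8*(-¼)))/(25 + 8*(-¼)) = -4555 + (1 - 3/(25 - 2))/(25 - 2) = -4555 + (1 - 3/23)/23 = -4555 + (1/23)*(20/23) = -4555 + 20/529 = -2409575/529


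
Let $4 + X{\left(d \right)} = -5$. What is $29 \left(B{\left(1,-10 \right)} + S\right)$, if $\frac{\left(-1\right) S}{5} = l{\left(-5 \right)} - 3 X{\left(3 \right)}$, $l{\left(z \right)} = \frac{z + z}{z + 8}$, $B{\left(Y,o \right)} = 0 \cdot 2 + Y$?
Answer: $- \frac{10208}{3} \approx -3402.7$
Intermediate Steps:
$X{\left(d \right)} = -9$ ($X{\left(d \right)} = -4 - 5 = -9$)
$B{\left(Y,o \right)} = Y$ ($B{\left(Y,o \right)} = 0 + Y = Y$)
$l{\left(z \right)} = \frac{2 z}{8 + z}$
$S = - \frac{355}{3}$ ($S = - 5 \left(2 \left(-5\right) \frac{1}{8 - 5} - -27\right) = - 5 \left(2 \left(-5\right) \frac{1}{3} + 27\right) = - 5 \left(- \frac{10}{3} + 27\right) = \left(-5\right) \frac{71}{3} = - \frac{355}{3} \approx -118.33$)
$29 \left(B{\left(1,-10 \right)} + S\right) = 29 \left(1 - \frac{355}{3}\right) = 29 \left(- \frac{352}{3}\right) = - \frac{10208}{3}$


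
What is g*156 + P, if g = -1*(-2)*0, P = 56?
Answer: 56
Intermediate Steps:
g = 0 (g = 2*0 = 0)
g*156 + P = 0*156 + 56 = 0 + 56 = 56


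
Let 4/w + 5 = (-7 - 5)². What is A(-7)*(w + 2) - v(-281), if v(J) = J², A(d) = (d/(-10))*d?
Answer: -54884804/695 ≈ -78971.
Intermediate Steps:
A(d) = -d²/10 (A(d) = (d*(-⅒))*d = (-d/10)*d = -d²/10)
w = 4/139 (w = 4/(-5 + (-7 - 5)²) = 4/(-5 + (-12)²) = 4/(-5 + 144) = 4/139 ≈ 0.028777)
A(-7)*(w + 2) - v(-281) = (-⅒*(-7)²)*(4/139 + 2) - 1*(-281)² = -⅒*49*(282/139) - 1*78961 = -49/10*282/139 - 78961 = -6909/695 - 78961 = -54884804/695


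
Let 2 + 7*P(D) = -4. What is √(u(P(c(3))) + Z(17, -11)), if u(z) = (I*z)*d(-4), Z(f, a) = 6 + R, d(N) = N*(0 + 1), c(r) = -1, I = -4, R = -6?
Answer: 4*I*√42/7 ≈ 3.7033*I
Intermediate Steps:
d(N) = N (d(N) = N*1 = N)
P(D) = -6/7 (P(D) = -2/7 + (⅐)*(-4) = -2/7 - 4/7 = -6/7)
Z(f, a) = 0 (Z(f, a) = 6 - 6 = 0)
u(z) = 16*z (u(z) = -4*z*(-4) = 16*z)
√(u(P(c(3))) + Z(17, -11)) = √(16*(-6/7) + 0) = √(-96/7 + 0) = √(-96/7) = 4*I*√42/7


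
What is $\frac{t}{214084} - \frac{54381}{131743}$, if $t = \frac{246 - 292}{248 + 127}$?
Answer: $- \frac{94908571993}{229924470750} \approx -0.41278$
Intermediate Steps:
$t = - \frac{46}{375} \approx -0.12267$
$\frac{t}{214084} - \frac{54381}{131743} = - \frac{46}{375 \cdot 214084} - \frac{54381}{131743} = \left(- \frac{46}{375}\right) \frac{1}{214084} - \frac{54381}{131743} = - \frac{1}{1745250} - \frac{54381}{131743} = - \frac{94908571993}{229924470750}$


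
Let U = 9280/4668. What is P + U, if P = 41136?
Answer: 48008032/1167 ≈ 41138.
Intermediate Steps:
U = 2320/1167 (U = 9280*(1/4668) = 2320/1167 ≈ 1.9880)
P + U = 41136 + 2320/1167 = 48008032/1167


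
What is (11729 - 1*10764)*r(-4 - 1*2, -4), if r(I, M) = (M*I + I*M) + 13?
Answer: 58865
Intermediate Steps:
r(I, M) = 13 + 2*I*M (r(I, M) = (I*M + I*M) + 13 = 2*I*M + 13 = 13 + 2*I*M)
(11729 - 1*10764)*r(-4 - 1*2, -4) = (11729 - 1*10764)*(13 + 2*(-4 - 1*2)*(-4)) = (11729 - 10764)*(13 + 2*(-4 - 2)*(-4)) = 965*(13 + 2*(-6)*(-4)) = 965*(13 + 48) = 965*61 = 58865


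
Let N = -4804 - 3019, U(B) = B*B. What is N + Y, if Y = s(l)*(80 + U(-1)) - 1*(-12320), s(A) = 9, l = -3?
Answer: 5226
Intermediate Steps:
U(B) = B**2
Y = 13049 (Y = 9*(80 + (-1)**2) - 1*(-12320) = 9*(80 + 1) + 12320 = 9*81 + 12320 = 729 + 12320 = 13049)
N = -7823
N + Y = -7823 + 13049 = 5226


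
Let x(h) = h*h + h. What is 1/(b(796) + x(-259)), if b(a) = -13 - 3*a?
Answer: 1/64421 ≈ 1.5523e-5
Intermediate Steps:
x(h) = h + h² (x(h) = h² + h = h + h²)
1/(b(796) + x(-259)) = 1/((-13 - 3*796) - 259*(1 - 259)) = 1/((-13 - 2388) - 259*(-258)) = 1/(-2401 + 66822) = 1/64421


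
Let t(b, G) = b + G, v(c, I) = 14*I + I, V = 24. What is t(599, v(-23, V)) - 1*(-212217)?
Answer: 213176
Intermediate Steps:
v(c, I) = 15*I
t(b, G) = G + b
t(599, v(-23, V)) - 1*(-212217) = (15*24 + 599) - 1*(-212217) = (360 + 599) + 212217 = 959 + 212217 = 213176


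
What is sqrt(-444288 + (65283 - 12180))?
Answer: 3*I*sqrt(43465) ≈ 625.45*I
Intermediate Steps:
sqrt(-444288 + (65283 - 12180)) = sqrt(-444288 + 53103) = sqrt(-391185) = 3*I*sqrt(43465)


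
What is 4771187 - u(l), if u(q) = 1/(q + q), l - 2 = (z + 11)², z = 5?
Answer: 2461932491/516 ≈ 4.7712e+6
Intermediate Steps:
l = 258 (l = 2 + (5 + 11)² = 2 + 16² = 2 + 256 = 258)
u(q) = 1/(2*q)
4771187 - u(l) = 4771187 - 1/(2*258) = 4771187 - 1*1/516 = 4771187 - 1/516 = 2461932491/516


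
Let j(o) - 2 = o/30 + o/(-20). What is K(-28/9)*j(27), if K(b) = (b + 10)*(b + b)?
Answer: -26908/405 ≈ -66.439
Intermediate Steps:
j(o) = 2 - o/60 (j(o) = 2 + (o/30 + o/(-20)) = 2 + (o*(1/30) + o*(-1/20)) = 2 + (o/30 - o/20) = 2 - o/60)
K(b) = 2*b*(10 + b) (K(b) = (10 + b)*(2*b) = 2*b*(10 + b))
K(-28/9)*j(27) = (2*(-28/9)*(10 - 28/9))*(2 - 1/60*27) = (2*(-28*1/9)*(10 - 28*1/9))*(2 - 9/20) = (2*(-28/9)*(10 - 28/9))*(31/20) = (2*(-28/9)*(62/9))*(31/20) = -3472/81*31/20 = -26908/405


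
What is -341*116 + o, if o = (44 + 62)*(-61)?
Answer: -46022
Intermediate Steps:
o = -6466 (o = 106*(-61) = -6466)
-341*116 + o = -341*116 - 6466 = -39556 - 6466 = -46022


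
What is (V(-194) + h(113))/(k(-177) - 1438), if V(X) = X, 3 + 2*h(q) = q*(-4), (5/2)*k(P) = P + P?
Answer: 4215/15796 ≈ 0.26684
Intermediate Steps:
k(P) = 4*P/5 (k(P) = 2*(P + P)/5 = 2*(2*P)/5 = 4*P/5)
h(q) = -3/2 - 2*q (h(q) = -3/2 + (q*(-4))/2 = -3/2 + (-4*q)/2 = -3/2 - 2*q)
(V(-194) + h(113))/(k(-177) - 1438) = (-194 + (-3/2 - 2*113))/((⅘)*(-177) - 1438) = (-194 + (-3/2 - 226))/(-708/5 - 1438) = (-194 - 455/2)/(-7898/5) = -843/2*(-5/7898) = 4215/15796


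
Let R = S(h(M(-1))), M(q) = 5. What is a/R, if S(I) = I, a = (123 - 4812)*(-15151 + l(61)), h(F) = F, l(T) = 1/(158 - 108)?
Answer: 3552147261/250 ≈ 1.4209e+7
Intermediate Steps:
l(T) = 1/50
a = 3552147261/50 (a = (123 - 4812)*(-15151 + 1/50) = -4689*(-757549/50) = 3552147261/50 ≈ 7.1043e+7)
R = 5
a/R = (3552147261/50)/5 = (3552147261/50)*(⅕) = 3552147261/250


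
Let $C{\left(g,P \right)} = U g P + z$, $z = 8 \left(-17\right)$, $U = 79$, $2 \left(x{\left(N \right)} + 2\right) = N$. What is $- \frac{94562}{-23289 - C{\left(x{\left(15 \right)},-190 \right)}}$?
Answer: $- \frac{47281}{29701} \approx -1.5919$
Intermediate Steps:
$x{\left(N \right)} = -2 + \frac{N}{2}$
$z = -136$
$C{\left(g,P \right)} = -136 + 79 P g$ ($C{\left(g,P \right)} = 79 g P - 136 = 79 P g - 136 = -136 + 79 P g$)
$- \frac{94562}{-23289 - C{\left(x{\left(15 \right)},-190 \right)}} = - \frac{94562}{-23289 - \left(-136 + 79 \left(-190\right) \left(-2 + \frac{1}{2} \cdot 15\right)\right)} = - \frac{94562}{-23289 - \left(-136 + 79 \left(-190\right) \left(-2 + \frac{15}{2}\right)\right)} = - \frac{94562}{-23289 - \left(-136 + 79 \left(-190\right) \frac{11}{2}\right)} = - \frac{94562}{-23289 - \left(-136 - 82555\right)} = - \frac{94562}{-23289 - -82691} = - \frac{94562}{-23289 + 82691} = - \frac{94562}{59402} = \left(-1\right) \frac{47281}{29701} = - \frac{47281}{29701}$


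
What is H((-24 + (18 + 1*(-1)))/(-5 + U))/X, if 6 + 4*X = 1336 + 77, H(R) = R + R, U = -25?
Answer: 4/3015 ≈ 0.0013267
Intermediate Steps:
H(R) = 2*R
X = 1407/4 (X = -3/2 + (1336 + 77)/4 = -3/2 + (1/4)*1413 = -3/2 + 1413/4 = 1407/4 ≈ 351.75)
H((-24 + (18 + 1*(-1)))/(-5 + U))/X = (2*((-24 + (18 + 1*(-1)))/(-5 - 25)))/(1407/4) = (2*((-24 + (18 - 1))/(-30)))*(4/1407) = (2*((-24 + 17)*(-1/30)))*(4/1407) = (2*(-7*(-1/30)))*(4/1407) = (2*(7/30))*(4/1407) = (7/15)*(4/1407) = 4/3015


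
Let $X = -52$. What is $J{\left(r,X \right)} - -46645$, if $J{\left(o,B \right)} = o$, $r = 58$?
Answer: $46703$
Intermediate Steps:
$J{\left(r,X \right)} - -46645 = 58 - -46645 = 58 + 46645 = 46703$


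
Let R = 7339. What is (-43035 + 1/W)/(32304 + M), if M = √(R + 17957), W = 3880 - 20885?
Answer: -492508248448/369689805325 + 182952544*√1581/1109069415975 ≈ -1.3257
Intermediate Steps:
W = -17005
M = 4*√1581 (M = √(7339 + 17957) = √25296 = 4*√1581 ≈ 159.05)
(-43035 + 1/W)/(32304 + M) = (-43035 + 1/(-17005))/(32304 + 4*√1581) = (-43035 - 1/17005)/(32304 + 4*√1581) = -731810176/(17005*(32304 + 4*√1581))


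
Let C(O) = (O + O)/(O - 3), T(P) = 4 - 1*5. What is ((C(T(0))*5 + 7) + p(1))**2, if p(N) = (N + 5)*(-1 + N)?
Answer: 361/4 ≈ 90.250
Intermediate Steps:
T(P) = -1 (T(P) = 4 - 5 = -1)
C(O) = 2*O/(-3 + O) (C(O) = (2*O)/(-3 + O) = 2*O/(-3 + O))
p(N) = (-1 + N)*(5 + N) (p(N) = (5 + N)*(-1 + N) = (-1 + N)*(5 + N))
((C(T(0))*5 + 7) + p(1))**2 = (((2*(-1)/(-3 - 1))*5 + 7) + (-5 + 1**2 + 4*1))**2 = (((2*(-1)/(-4))*5 + 7) + (-5 + 1 + 4))**2 = (((2*(-1)*(-1/4))*5 + 7) + 0)**2 = (((1/2)*5 + 7) + 0)**2 = ((5/2 + 7) + 0)**2 = (19/2 + 0)**2 = (19/2)**2 = 361/4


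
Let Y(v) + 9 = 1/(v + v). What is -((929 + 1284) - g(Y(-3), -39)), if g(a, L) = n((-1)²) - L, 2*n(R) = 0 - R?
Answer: -4349/2 ≈ -2174.5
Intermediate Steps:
Y(v) = -9 + 1/(2*v) (Y(v) = -9 + 1/(v + v) = -9 + 1/(2*v))
n(R) = -R/2 (n(R) = (0 - R)/2 = (-R)/2 = -R/2)
g(a, L) = -½ - L (g(a, L) = -½*(-1)² - L = -½*1 - L = -½ - L)
-((929 + 1284) - g(Y(-3), -39)) = -((929 + 1284) - (-½ - 1*(-39))) = -(2213 - (-½ + 39)) = -(2213 - 1*77/2) = -(2213 - 77/2) = -1*4349/2 = -4349/2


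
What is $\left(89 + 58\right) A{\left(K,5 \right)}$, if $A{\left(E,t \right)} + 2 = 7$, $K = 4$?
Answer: $735$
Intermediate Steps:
$A{\left(E,t \right)} = 5$ ($A{\left(E,t \right)} = -2 + 7 = 5$)
$\left(89 + 58\right) A{\left(K,5 \right)} = \left(89 + 58\right) 5 = 147 \cdot 5 = 735$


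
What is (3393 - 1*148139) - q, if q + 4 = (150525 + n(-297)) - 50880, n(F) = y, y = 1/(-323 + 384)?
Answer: -14907608/61 ≈ -2.4439e+5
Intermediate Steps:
y = 1/61 ≈ 0.016393
n(F) = 1/61
q = 6078102/61 (q = -4 + ((150525 + 1/61) - 50880) = -4 + (9182026/61 - 50880) = -4 + 6078346/61 = 6078102/61 ≈ 99641.)
(3393 - 1*148139) - q = (3393 - 1*148139) - 1*6078102/61 = (3393 - 148139) - 6078102/61 = -144746 - 6078102/61 = -14907608/61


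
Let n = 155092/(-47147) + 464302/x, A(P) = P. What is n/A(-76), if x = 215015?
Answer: 5728329993/385217863790 ≈ 0.014870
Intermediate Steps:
n = -11456659986/10137312205 (n = 155092/(-47147) + 464302/215015 = 155092*(-1/47147) + 464302*(1/215015) = -155092/47147 + 464302/215015 = -11456659986/10137312205 ≈ -1.1301)
n/A(-76) = -11456659986/10137312205/(-76) = -11456659986/10137312205*(-1/76) = 5728329993/385217863790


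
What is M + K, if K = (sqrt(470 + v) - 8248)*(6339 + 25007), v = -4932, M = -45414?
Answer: -258587222 + 31346*I*sqrt(4462) ≈ -2.5859e+8 + 2.0939e+6*I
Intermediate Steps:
K = -258541808 + 31346*I*sqrt(4462) (K = (sqrt(470 - 4932) - 8248)*(6339 + 25007) = (sqrt(-4462) - 8248)*31346 = (I*sqrt(4462) - 8248)*31346 = (-8248 + I*sqrt(4462))*31346 = -258541808 + 31346*I*sqrt(4462) ≈ -2.5854e+8 + 2.0939e+6*I)
M + K = -45414 + (-258541808 + 31346*I*sqrt(4462)) = -258587222 + 31346*I*sqrt(4462)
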